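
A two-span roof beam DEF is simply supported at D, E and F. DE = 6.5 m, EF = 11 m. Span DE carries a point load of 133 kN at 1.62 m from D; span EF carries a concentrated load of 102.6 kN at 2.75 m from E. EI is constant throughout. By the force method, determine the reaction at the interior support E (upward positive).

R_E = 147.8 kN

Insert a hinge at E; M_E is the redundant, and each span becomes simply supported.
Rotations at E on the released spans (each span's end-slope, ×1/EI):
  span DE: point load 133 at a = 1.62: Pab(L + a)/(6LEI) = 218.9/EI
  span EF: point load 102.6 at a = 2.75: Pab(L + b)/(6LEI) = 678.9/EI
  relative rotation θ_0 = (218.9 + 678.9)/EI = 897.8/EI
A unit hogging moment at E produces rotation L₁/(3EI) + L₂/(3EI) = 5.833/EI.
Compatibility: M_E·(L₁+L₂)/(3EI) = θ_0, giving M_E = 153.9 kN·m (hogging).
Span DE, ΣM about D with M_E applied at E: R_E^{DE}·6.5 = 215.5 + 153.9, so R_E^{DE} = 56.83 kN and R_D = 133 − 56.83 = 76.17 kN.
Span EF, ΣM about F: R_E^{EF}·11 = 846.5 + 153.9, so R_E^{EF} = 90.94 kN and R_F = 102.6 − 90.94 = 11.66 kN.
R_E = 56.83 + 90.94 = 147.8 kN.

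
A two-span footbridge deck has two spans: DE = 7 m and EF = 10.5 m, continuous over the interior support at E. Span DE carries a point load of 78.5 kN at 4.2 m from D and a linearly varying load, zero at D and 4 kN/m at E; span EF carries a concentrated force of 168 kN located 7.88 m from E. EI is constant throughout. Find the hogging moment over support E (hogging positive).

Release continuity at E by inserting a hinge; the redundant is the internal moment M_E. The primary structure is two simply-supported spans DE and EF.
End slopes at the hinge E, treating each span as simply supported:
  span DE: point load 78.5 at a = 4.2: Pab(L + a)/(6LEI) = 246.2/EI
  span DE: triangular load, peak 4: w₀L³/(45EI) = 30.49/EI
  span EF: point load 168 at a = 7.88: Pab(L + b)/(6LEI) = 722.3/EI
  relative rotation θ_0 = (276.7 + 722.3)/EI = 999/EI
A unit hogging moment at E produces rotation L₁/(3EI) + L₂/(3EI) = 5.833/EI.
Slope continuity at E: θ_0 = M_E·5.833/EI, so M_E = 999/5.833 = 171.3 kN·m (hogging).

M_E = 171.3 kN·m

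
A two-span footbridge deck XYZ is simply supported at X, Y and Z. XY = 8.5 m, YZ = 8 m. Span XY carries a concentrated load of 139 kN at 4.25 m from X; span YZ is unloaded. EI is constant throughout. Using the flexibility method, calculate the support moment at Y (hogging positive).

M_Y = 114.1 kN·m

Release continuity at Y by inserting a hinge; the redundant is the internal moment M_Y. The primary structure is two simply-supported spans XY and YZ.
End slopes at the hinge Y, treating each span as simply supported:
  span XY: point load 139 at a = 4.25: Pab(L + a)/(6LEI) = 627.7/EI
  relative rotation θ_0 = (627.7 + 0)/EI = 627.7/EI
A unit hogging moment at Y produces rotation L₁/(3EI) + L₂/(3EI) = 5.5/EI.
Compatibility: M_Y·(L₁+L₂)/(3EI) = θ_0, giving M_Y = 114.1 kN·m (hogging).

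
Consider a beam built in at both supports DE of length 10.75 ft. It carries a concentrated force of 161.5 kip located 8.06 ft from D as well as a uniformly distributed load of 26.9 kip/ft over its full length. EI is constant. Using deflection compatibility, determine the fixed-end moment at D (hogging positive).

Take the two fixed-end moments M_D, M_E as redundants; the released structure is the simple span DE.
End rotations of the released simple span under the applied load (×1/EI):
  at D: point load 161.5 at a = 8.06: Pab(L + b)/(6LEI) = 729.6/EI
  at E: point load 161.5 at a = 8.06: Pab(L + a)/(6LEI) = 1021/EI
  at D: UDL 26.9: wL³/(24EI) = 1392/EI
  at E: UDL 26.9: wL³/(24EI) = 1392/EI
  θ_D0 = 2122/EI,  θ_E0 = 2414/EI
Flexibility coefficients: a unit moment at one end gives L/(3EI) there and L/(6EI) at the far end, so f₁₁ = f₂₂ = 3.583/EI and f₁₂ = f₂₁ = 1.792/EI.
Compatibility — zero rotation at each built-in end:
  3.583 M_D + 1.792 M_E = 2122
  1.792 M_D + 3.583 M_E = 2414
Solving the pair gives M_D = 340.6 kip·ft and M_E = 503.3 kip·ft (hogging).

M_D = 340.6 kip·ft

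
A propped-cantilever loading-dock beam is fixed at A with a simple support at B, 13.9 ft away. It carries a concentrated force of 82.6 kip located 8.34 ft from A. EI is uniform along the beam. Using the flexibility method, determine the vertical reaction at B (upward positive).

Release the roller at B. Primary structure: cantilever fixed at A.
Downward deflection at the released point B due to the loads:
  point load 82.6 at a = 8.34: Pa²(3L − a)/(6EI) = 31944/EI
Tip deflection under a unit load at B: L³/(3EI) = 895.2/EI.
Compatibility at B: δ_0 − R_B·δ_{BB} = 0, so R_B = 31944/895.2 = 35.68 kip.

R_B = 35.68 kip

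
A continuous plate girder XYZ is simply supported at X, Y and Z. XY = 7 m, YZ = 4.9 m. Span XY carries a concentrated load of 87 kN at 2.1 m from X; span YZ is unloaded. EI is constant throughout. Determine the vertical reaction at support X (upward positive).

R_X = 53.91 kN

Insert a hinge at Y; M_Y is the redundant, and each span becomes simply supported.
Discontinuity in slope at Y on the released structure — sum the simple-span end rotations:
  span XY: point load 87 at a = 2.1: Pab(L + a)/(6LEI) = 194/EI
  relative rotation θ_0 = (194 + 0)/EI = 194/EI
A unit hogging moment at Y produces rotation L₁/(3EI) + L₂/(3EI) = 3.967/EI.
Slope continuity at Y: θ_0 = M_Y·3.967/EI, so M_Y = 194/3.967 = 48.9 kN·m (hogging).
Span XY, ΣM about X with M_Y applied at Y: R_Y^{XY}·7 = 182.7 + 48.9, so R_Y^{XY} = 33.09 kN and R_X = 87 − 33.09 = 53.91 kN.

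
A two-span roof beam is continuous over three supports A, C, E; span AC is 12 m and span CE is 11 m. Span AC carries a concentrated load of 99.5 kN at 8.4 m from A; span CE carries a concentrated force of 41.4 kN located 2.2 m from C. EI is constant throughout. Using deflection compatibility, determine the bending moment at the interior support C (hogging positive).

M_C = 142.6 kN·m

Release continuity at C by inserting a hinge; the redundant is the internal moment M_C. The primary structure is two simply-supported spans AC and CE.
End slopes at the hinge C, treating each span as simply supported:
  span AC: point load 99.5 at a = 8.4: Pab(L + a)/(6LEI) = 852.5/EI
  span CE: point load 41.4 at a = 2.2: Pab(L + b)/(6LEI) = 240.5/EI
  relative rotation θ_0 = (852.5 + 240.5)/EI = 1093/EI
A unit hogging moment at C produces rotation L₁/(3EI) + L₂/(3EI) = 7.667/EI.
Slope continuity at C: θ_0 = M_C·7.667/EI, so M_C = 1093/7.667 = 142.6 kN·m (hogging).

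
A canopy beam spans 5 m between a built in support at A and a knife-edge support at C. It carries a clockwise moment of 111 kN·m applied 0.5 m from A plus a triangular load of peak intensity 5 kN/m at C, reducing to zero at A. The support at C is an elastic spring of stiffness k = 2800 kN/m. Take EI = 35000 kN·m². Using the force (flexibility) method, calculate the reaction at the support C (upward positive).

Take the reaction at C as the redundant and release it; the primary structure is a cantilever fixed at A.
Deflection at C on the released cantilever, summing each load's contribution:
  clockwise couple 111 at a = 0.5: M₀a(2L − a)/(2EI) = 263.6/EI
  triangular load, peak 5 at the free end: 11w₀L⁴/(120EI) = 286.5/EI
  δ_0 = 550.1/EI
Flexibility coefficient — unit upward force at C: δ_{CC} = L³/(3EI) = 41.67/EI.
With EI = 35000 kN·m²: δ_0 = 0.015717 m and δ_{CC} = 0.00119 m/kN.
Compatibility — the spring shortens by R_C/k under the reaction it provides: δ_0 − R_C·δ_{CC} = R_C/k. With 1/k = 0.000357 m/kN, R_C = δ_0 / (δ_{CC} + 1/k) = 0.015717 / (0.00119 + 0.000357) = 10.16 kN.

R_C = 10.16 kN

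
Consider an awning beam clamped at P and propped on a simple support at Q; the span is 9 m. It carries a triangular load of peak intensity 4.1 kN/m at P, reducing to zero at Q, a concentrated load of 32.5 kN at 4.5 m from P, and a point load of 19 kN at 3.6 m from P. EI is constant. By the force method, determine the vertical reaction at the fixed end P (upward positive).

R_P = 52.15 kN

Choose R_Q as the redundant. The primary structure is the cantilever fixed at P.
Primary-structure tip deflection at Q by superposition:
  triangular load, peak 4.1 at the fixed end: w₀L⁴/(30EI) = 896.7/EI
  point load 32.5 at a = 4.5: Pa²(3L − a)/(6EI) = 2468/EI
  point load 19 at a = 3.6: Pa²(3L − a)/(6EI) = 960.3/EI
  δ_0 = 4325/EI
Tip deflection under a unit load at Q: L³/(3EI) = 243/EI.
The prop prevents deflection at Q: R_Q = δ_0/δ_{QQ} = 4325/243 = 17.8 kN.
Vertical equilibrium: R_P = ΣP − R_Q = 69.95 − 17.8 = 52.15 kN.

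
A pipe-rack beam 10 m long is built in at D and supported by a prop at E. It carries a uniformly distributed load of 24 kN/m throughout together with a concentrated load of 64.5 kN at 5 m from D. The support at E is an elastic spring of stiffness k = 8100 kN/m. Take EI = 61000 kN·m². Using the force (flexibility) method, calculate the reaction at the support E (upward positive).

Take the reaction at E as the redundant and release it; the primary structure is a cantilever fixed at D.
Primary-structure tip deflection at E by superposition:
  UDL 24: wL⁴/(8EI) = 30000/EI
  point load 64.5 at a = 5: Pa²(3L − a)/(6EI) = 6719/EI
  δ_0 = 36719/EI
Flexibility coefficient — unit upward force at E: δ_{EE} = L³/(3EI) = 333.3/EI.
With EI = 61000 kN·m²: δ_0 = 0.60195 m and δ_{EE} = 0.005464 m/kN.
Compatibility — the spring shortens by R_E/k under the reaction it provides: δ_0 − R_E·δ_{EE} = R_E/k. With 1/k = 0.000123 m/kN, R_E = δ_0 / (δ_{EE} + 1/k) = 0.60195 / (0.005464 + 0.000123) = 107.7 kN.

R_E = 107.7 kN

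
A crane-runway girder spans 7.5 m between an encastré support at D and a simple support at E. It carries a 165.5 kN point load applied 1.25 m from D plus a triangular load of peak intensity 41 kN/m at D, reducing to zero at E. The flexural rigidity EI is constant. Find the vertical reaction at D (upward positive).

Choose R_E as the redundant. The primary structure is the cantilever fixed at D.
Downward deflection at the released point E due to the loads:
  point load 165.5 at a = 1.25: Pa²(3L − a)/(6EI) = 915.9/EI
  triangular load, peak 41 at the fixed end: w₀L⁴/(30EI) = 4324/EI
  δ_0 = 5240/EI
Tip deflection under a unit load at E: L³/(3EI) = 140.6/EI.
The prop prevents deflection at E: R_E = δ_0/δ_{EE} = 5240/140.6 = 37.26 kN.
Vertical equilibrium: R_D = ΣP − R_E = 319.2 − 37.26 = 282 kN.

R_D = 282 kN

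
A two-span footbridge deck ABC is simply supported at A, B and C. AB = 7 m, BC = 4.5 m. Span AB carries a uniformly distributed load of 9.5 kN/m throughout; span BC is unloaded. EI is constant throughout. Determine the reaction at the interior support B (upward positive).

R_B = 46.18 kN

Take M_B as the redundant. Released structure: two simple spans AB and BC with a hinge at B.
Rotations at B on the released spans (each span's end-slope, ×1/EI):
  span AB: UDL 9.5: wL³/(24EI) = 135.8/EI
  relative rotation θ_0 = (135.8 + 0)/EI = 135.8/EI
A unit hogging moment at B produces rotation L₁/(3EI) + L₂/(3EI) = 3.833/EI.
Compatibility: M_B·(L₁+L₂)/(3EI) = θ_0, giving M_B = 35.42 kN·m (hogging).
Span AB, ΣM about A with M_B applied at B: R_B^{AB}·7 = 232.8 + 35.42, so R_B^{AB} = 38.31 kN and R_A = 66.5 − 38.31 = 28.19 kN.
Span BC, ΣM about C: R_B^{BC}·4.5 = 0 + 35.42, so R_B^{BC} = 7.871 kN and R_C = 0 − 7.871 = -7.871 kN.
R_B = 38.31 + 7.871 = 46.18 kN.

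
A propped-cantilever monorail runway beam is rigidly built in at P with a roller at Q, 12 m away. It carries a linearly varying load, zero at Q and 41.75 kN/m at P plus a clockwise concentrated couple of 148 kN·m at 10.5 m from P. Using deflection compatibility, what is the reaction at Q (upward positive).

Release the roller at Q. Primary structure: cantilever fixed at P.
Downward deflection at the released point Q due to the loads:
  triangular load, peak 41.75 at the fixed end: w₀L⁴/(30EI) = 28858/EI
  clockwise couple 148 at a = 10.5: M₀a(2L − a)/(2EI) = 10490/EI
  δ_0 = 39347/EI
Flexibility coefficient — unit upward force at Q: δ_{QQ} = L³/(3EI) = 576/EI.
The prop prevents deflection at Q: R_Q = δ_0/δ_{QQ} = 39347/576 = 68.31 kN.

R_Q = 68.31 kN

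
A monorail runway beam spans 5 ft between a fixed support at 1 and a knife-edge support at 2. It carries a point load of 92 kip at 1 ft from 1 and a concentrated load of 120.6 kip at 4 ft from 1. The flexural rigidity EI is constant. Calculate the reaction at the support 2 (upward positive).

Remove the prop at 2; the released (primary) structure is a cantilever built in at 1.
Deflection at 2 on the released cantilever, summing each load's contribution:
  point load 92 at a = 1: Pa²(3L − a)/(6EI) = 214.7/EI
  point load 120.6 at a = 4: Pa²(3L − a)/(6EI) = 3538/EI
  δ_0 = 3752/EI
Flexibility coefficient — unit upward force at 2: δ_{22} = L³/(3EI) = 41.67/EI.
The prop prevents deflection at 2: R_2 = δ_0/δ_{22} = 3752/41.67 = 90.05 kip.

R_2 = 90.05 kip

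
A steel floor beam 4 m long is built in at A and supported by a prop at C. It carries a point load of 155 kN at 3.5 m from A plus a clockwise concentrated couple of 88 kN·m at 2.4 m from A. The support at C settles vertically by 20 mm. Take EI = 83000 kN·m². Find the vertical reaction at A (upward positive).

Remove the prop at C; the released (primary) structure is a cantilever built in at A.
Primary-structure tip deflection at C by superposition:
  point load 155 at a = 3.5: Pa²(3L − a)/(6EI) = 2690/EI
  clockwise couple 88 at a = 2.4: M₀a(2L − a)/(2EI) = 591.4/EI
  δ_0 = 3281/EI
Flexibility coefficient — unit upward force at C: δ_{CC} = L³/(3EI) = 21.33/EI.
With EI = 83000 kN·m²: δ_0 = 0.039533 m and δ_{CC} = 0.000257 m/kN.
Compatibility — the beam at C must follow the support down by 0.02 m: δ_0 − R_C·δ_{CC} = 0.02, so R_C = (0.039533 − 0.02)/0.000257 = 76 kN.
Vertical equilibrium: R_A = ΣP − R_C = 155 − 76 = 79 kN.

R_A = 79 kN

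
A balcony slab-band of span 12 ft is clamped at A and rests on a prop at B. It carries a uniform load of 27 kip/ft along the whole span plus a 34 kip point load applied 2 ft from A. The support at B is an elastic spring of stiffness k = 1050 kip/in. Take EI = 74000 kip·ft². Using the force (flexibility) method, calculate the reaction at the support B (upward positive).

R_B = 121.6 kip

Choose R_B as the redundant. The primary structure is the cantilever fixed at A.
Deflection at B on the released cantilever, summing each load's contribution:
  UDL 27: wL⁴/(8EI) = 69984/EI
  point load 34 at a = 2: Pa²(3L − a)/(6EI) = 770.7/EI
  δ_0 = 70755/EI
Flexibility coefficient — unit upward force at B: δ_{BB} = L³/(3EI) = 576/EI.
With EI = 74000 kip·ft²: δ_0 = 0.95614 ft and δ_{BB} = 0.007784 ft/kip.
Compatibility — the spring shortens by R_B/k under the reaction it provides: δ_0 − R_B·δ_{BB} = R_B/k. With 1/k = 1/(1050×12) ft/kip = 0.000079 ft/kip, R_B = δ_0 / (δ_{BB} + 1/k) = 0.95614 / (0.007784 + 0.000079) = 121.6 kip.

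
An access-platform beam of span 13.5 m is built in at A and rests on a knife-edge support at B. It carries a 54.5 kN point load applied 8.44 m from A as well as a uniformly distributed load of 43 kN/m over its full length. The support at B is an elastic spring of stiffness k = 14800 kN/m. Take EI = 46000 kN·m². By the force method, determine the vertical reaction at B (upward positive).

Choose R_B as the redundant. The primary structure is the cantilever fixed at A.
Downward deflection at the released point B due to the loads:
  point load 54.5 at a = 8.44: Pa²(3L − a)/(6EI) = 20744/EI
  UDL 43: wL⁴/(8EI) = 178531/EI
  δ_0 = 199275/EI
Tip deflection under a unit load at B: L³/(3EI) = 820.1/EI.
With EI = 46000 kN·m²: δ_0 = 4.3321 m and δ_{BB} = 0.017829 m/kN.
Compatibility — the spring shortens by R_B/k under the reaction it provides: δ_0 − R_B·δ_{BB} = R_B/k. With 1/k = 0.000068 m/kN, R_B = δ_0 / (δ_{BB} + 1/k) = 4.3321 / (0.017829 + 0.000068) = 242.1 kN.

R_B = 242.1 kN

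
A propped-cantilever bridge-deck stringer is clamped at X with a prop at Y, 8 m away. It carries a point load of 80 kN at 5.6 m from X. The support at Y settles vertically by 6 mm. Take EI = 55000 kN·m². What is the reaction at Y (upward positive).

R_Y = 43.15 kN

Take the reaction at Y as the redundant and release it; the primary structure is a cantilever fixed at X.
Primary-structure tip deflection at Y by superposition:
  point load 80 at a = 5.6: Pa²(3L − a)/(6EI) = 7694/EI
Flexibility coefficient — unit upward force at Y: δ_{YY} = L³/(3EI) = 170.7/EI.
With EI = 55000 kN·m²: δ_0 = 0.13988 m and δ_{YY} = 0.003103 m/kN.
Compatibility — the beam at Y must follow the support down by 0.006 m: δ_0 − R_Y·δ_{YY} = 0.006, so R_Y = (0.13988 − 0.006)/0.003103 = 43.15 kN.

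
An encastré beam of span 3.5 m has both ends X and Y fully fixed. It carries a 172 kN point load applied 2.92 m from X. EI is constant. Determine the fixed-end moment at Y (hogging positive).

M_Y = 69.44 kN·m

Take the two fixed-end moments M_X, M_Y as redundants; the released structure is the simple span XY.
Simple-span end rotations at X and Y under the given loads:
  at X: point load 172 at a = 2.92: Pab(L + b)/(6LEI) = 56.6/EI
  at Y: point load 172 at a = 2.92: Pab(L + a)/(6LEI) = 89.05/EI
  θ_X0 = 56.6/EI,  θ_Y0 = 89.05/EI
Flexibility coefficients: a unit moment at one end gives L/(3EI) there and L/(6EI) at the far end, so f₁₁ = f₂₂ = 1.167/EI and f₁₂ = f₂₁ = 0.5833/EI.
Compatibility — zero rotation at each built-in end:
  1.167 M_X + 0.5833 M_Y = 56.6
  0.5833 M_X + 1.167 M_Y = 89.05
Solving the pair gives M_X = 13.79 kN·m and M_Y = 69.44 kN·m (hogging).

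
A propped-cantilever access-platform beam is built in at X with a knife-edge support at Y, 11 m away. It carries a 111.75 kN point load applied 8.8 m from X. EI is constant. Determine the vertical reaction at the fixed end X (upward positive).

Take the reaction at Y as the redundant and release it; the primary structure is a cantilever fixed at X.
Deflection at Y on the released cantilever, summing each load's contribution:
  point load 111.75 at a = 8.8: Pa²(3L − a)/(6EI) = 34904/EI
Flexibility coefficient — unit upward force at Y: δ_{YY} = L³/(3EI) = 443.7/EI.
The prop prevents deflection at Y: R_Y = δ_0/δ_{YY} = 34904/443.7 = 78.67 kN.
Vertical equilibrium: R_X = ΣP − R_Y = 111.8 − 78.67 = 33.08 kN.

R_X = 33.08 kN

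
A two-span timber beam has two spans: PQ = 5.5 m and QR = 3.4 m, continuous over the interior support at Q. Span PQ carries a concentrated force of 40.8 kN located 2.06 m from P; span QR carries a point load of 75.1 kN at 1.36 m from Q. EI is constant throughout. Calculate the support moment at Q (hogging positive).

M_Q = 41.06 kN·m

Release continuity at Q by inserting a hinge; the redundant is the internal moment M_Q. The primary structure is two simply-supported spans PQ and QR.
Rotations at Q on the released spans (each span's end-slope, ×1/EI):
  span PQ: point load 40.8 at a = 2.06: Pab(L + a)/(6LEI) = 66.24/EI
  span QR: point load 75.1 at a = 1.36: Pab(L + b)/(6LEI) = 55.56/EI
  relative rotation θ_0 = (66.24 + 55.56)/EI = 121.8/EI
A unit hogging moment at Q produces rotation L₁/(3EI) + L₂/(3EI) = 2.967/EI.
Slope continuity at Q: θ_0 = M_Q·2.967/EI, so M_Q = 121.8/2.967 = 41.06 kN·m (hogging).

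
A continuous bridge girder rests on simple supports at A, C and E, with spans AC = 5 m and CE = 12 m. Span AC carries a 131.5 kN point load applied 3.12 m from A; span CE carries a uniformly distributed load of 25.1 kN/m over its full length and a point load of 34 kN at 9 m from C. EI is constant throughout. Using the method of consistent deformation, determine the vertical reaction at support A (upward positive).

R_A = -28.46 kN

Release continuity at C by inserting a hinge; the redundant is the internal moment M_C. The primary structure is two simply-supported spans AC and CE.
Rotations at C on the released spans (each span's end-slope, ×1/EI):
  span AC: point load 131.5 at a = 3.12: Pab(L + a)/(6LEI) = 208.8/EI
  span CE: UDL 25.1: wL³/(24EI) = 1807/EI
  span CE: point load 34 at a = 9: Pab(L + b)/(6LEI) = 191.2/EI
  relative rotation θ_0 = (208.8 + 1998)/EI = 2207/EI
A unit hogging moment at C produces rotation L₁/(3EI) + L₂/(3EI) = 5.667/EI.
Compatibility: M_C·(L₁+L₂)/(3EI) = θ_0, giving M_C = 389.5 kN·m (hogging).
Span AC, ΣM about A with M_C applied at C: R_C^{AC}·5 = 410.3 + 389.5, so R_C^{AC} = 160 kN and R_A = 131.5 − 160 = -28.46 kN.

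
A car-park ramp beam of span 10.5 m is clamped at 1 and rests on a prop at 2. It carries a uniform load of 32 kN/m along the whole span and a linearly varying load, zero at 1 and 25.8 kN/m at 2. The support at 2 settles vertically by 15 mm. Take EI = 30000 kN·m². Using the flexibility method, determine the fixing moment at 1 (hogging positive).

M_1 = 619.2 kN·m

Remove the prop at 2; the released (primary) structure is a cantilever built in at 1.
Primary-structure tip deflection at 2 by superposition:
  UDL 32: wL⁴/(8EI) = 48620/EI
  triangular load, peak 25.8 at the free end: 11w₀L⁴/(120EI) = 28747/EI
  δ_0 = 77367/EI
Flexibility coefficient — unit upward force at 2: δ_{22} = L³/(3EI) = 385.9/EI.
With EI = 30000 kN·m²: δ_0 = 2.5789 m and δ_{22} = 0.012863 m/kN.
Compatibility — the beam at 2 must follow the support down by 0.015 m: δ_0 − R_2·δ_{22} = 0.015, so R_2 = (2.5789 − 0.015)/0.012863 = 199.3 kN.
Moment equilibrium about 1: M_1 = Σ(load moments about 1) − R_2·L = 2712 − 199.3×10.5 = 619.2 kN·m.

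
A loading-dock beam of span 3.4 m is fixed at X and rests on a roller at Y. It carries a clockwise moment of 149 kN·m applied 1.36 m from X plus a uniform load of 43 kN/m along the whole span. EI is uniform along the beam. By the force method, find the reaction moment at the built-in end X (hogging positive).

Choose R_Y as the redundant. The primary structure is the cantilever fixed at X.
Free-end deflection of the primary structure under the applied loading (downward +):
  clockwise couple 149 at a = 1.36: M₀a(2L − a)/(2EI) = 551.2/EI
  UDL 43: wL⁴/(8EI) = 718.3/EI
  δ_0 = 1269/EI
Flexibility coefficient — unit upward force at Y: δ_{YY} = L³/(3EI) = 13.1/EI.
Compatibility at Y: δ_0 − R_Y·δ_{YY} = 0, so R_Y = 1269/13.1 = 96.9 kN.
Moment equilibrium about X: M_X = Σ(load moments about X) − R_Y·L = 397.5 − 96.9×3.4 = 68.09 kN·m.

M_X = 68.09 kN·m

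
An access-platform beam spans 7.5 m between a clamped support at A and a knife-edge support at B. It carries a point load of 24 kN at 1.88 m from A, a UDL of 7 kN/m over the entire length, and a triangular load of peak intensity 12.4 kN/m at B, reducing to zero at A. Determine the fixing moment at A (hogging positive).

Take the reaction at B as the redundant and release it; the primary structure is a cantilever fixed at A.
Downward deflection at the released point B due to the loads:
  point load 24 at a = 1.88: Pa²(3L − a)/(6EI) = 291.5/EI
  UDL 7: wL⁴/(8EI) = 2769/EI
  triangular load, peak 12.4 at the free end: 11w₀L⁴/(120EI) = 3596/EI
  δ_0 = 6657/EI
Flexibility coefficient — unit upward force at B: δ_{BB} = L³/(3EI) = 140.6/EI.
The prop prevents deflection at B: R_B = δ_0/δ_{BB} = 6657/140.6 = 47.34 kN.
Moment equilibrium about A: M_A = Σ(load moments about A) − R_B·L = 474.5 − 47.34×7.5 = 119.5 kN·m.

M_A = 119.5 kN·m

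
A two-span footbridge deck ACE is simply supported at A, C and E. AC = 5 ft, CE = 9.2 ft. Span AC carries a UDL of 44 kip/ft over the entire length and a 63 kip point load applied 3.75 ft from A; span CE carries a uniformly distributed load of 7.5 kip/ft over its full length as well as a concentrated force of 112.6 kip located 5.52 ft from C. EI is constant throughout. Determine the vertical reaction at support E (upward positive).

Take M_C as the redundant. Released structure: two simple spans AC and CE with a hinge at C.
End slopes at the hinge C, treating each span as simply supported:
  span AC: UDL 44: wL³/(24EI) = 229.2/EI
  span AC: point load 63 at a = 3.75: Pab(L + a)/(6LEI) = 86.13/EI
  span CE: UDL 7.5: wL³/(24EI) = 243.3/EI
  span CE: point load 112.6 at a = 5.52: Pab(L + b)/(6LEI) = 533.7/EI
  relative rotation θ_0 = (315.3 + 777)/EI = 1092/EI
A unit hogging moment at C produces rotation L₁/(3EI) + L₂/(3EI) = 4.733/EI.
Slope continuity at C: θ_0 = M_C·4.733/EI, so M_C = 1092/4.733 = 230.8 kip·ft (hogging).
Span CE, ΣM about E: R_C^{CE}·9.2 = 731.8 + 230.8, so R_C^{CE} = 104.6 kip and R_E = 181.6 − 104.6 = 76.98 kip.

R_E = 76.98 kip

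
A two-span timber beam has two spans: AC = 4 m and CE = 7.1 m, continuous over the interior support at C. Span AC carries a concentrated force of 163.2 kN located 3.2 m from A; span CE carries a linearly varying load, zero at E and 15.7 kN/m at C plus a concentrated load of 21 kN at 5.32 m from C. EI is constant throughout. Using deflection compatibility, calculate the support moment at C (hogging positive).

Insert a hinge at C; M_C is the redundant, and each span becomes simply supported.
End slopes at the hinge C, treating each span as simply supported:
  span AC: point load 163.2 at a = 3.2: Pab(L + a)/(6LEI) = 125.3/EI
  span CE: triangular load, peak 15.7: w₀L³/(45EI) = 124.9/EI
  span CE: point load 21 at a = 5.32: Pab(L + b)/(6LEI) = 41.45/EI
  relative rotation θ_0 = (125.3 + 166.3)/EI = 291.7/EI
A unit hogging moment at C produces rotation L₁/(3EI) + L₂/(3EI) = 3.7/EI.
Compatibility: M_C·(L₁+L₂)/(3EI) = θ_0, giving M_C = 78.83 kN·m (hogging).

M_C = 78.83 kN·m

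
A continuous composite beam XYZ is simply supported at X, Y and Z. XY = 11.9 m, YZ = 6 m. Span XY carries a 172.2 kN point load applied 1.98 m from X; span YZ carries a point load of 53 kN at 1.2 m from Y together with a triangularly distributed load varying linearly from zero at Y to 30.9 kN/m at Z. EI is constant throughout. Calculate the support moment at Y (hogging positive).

Take M_Y as the redundant. Released structure: two simple spans XY and YZ with a hinge at Y.
Rotations at Y on the released spans (each span's end-slope, ×1/EI):
  span XY: point load 172.2 at a = 1.98: Pab(L + a)/(6LEI) = 657.5/EI
  span YZ: point load 53 at a = 1.2: Pab(L + b)/(6LEI) = 91.58/EI
  span YZ: triangular load, peak 30.9: 7w₀L³/(360EI) = 129.8/EI
  relative rotation θ_0 = (657.5 + 221.4)/EI = 878.9/EI
A unit hogging moment at Y produces rotation L₁/(3EI) + L₂/(3EI) = 5.967/EI.
Compatibility: M_Y·(L₁+L₂)/(3EI) = θ_0, giving M_Y = 147.3 kN·m (hogging).

M_Y = 147.3 kN·m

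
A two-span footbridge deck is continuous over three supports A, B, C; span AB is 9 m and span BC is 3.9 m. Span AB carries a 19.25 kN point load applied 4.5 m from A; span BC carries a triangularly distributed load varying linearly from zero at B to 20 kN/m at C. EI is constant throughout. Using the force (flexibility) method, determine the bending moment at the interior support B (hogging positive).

M_B = 28.03 kN·m

Take M_B as the redundant. Released structure: two simple spans AB and BC with a hinge at B.
Rotations at B on the released spans (each span's end-slope, ×1/EI):
  span AB: point load 19.25 at a = 4.5: Pab(L + a)/(6LEI) = 97.45/EI
  span BC: triangular load, peak 20: 7w₀L³/(360EI) = 23.07/EI
  relative rotation θ_0 = (97.45 + 23.07)/EI = 120.5/EI
A unit hogging moment at B produces rotation L₁/(3EI) + L₂/(3EI) = 4.3/EI.
Slope continuity at B: θ_0 = M_B·4.3/EI, so M_B = 120.5/4.3 = 28.03 kN·m (hogging).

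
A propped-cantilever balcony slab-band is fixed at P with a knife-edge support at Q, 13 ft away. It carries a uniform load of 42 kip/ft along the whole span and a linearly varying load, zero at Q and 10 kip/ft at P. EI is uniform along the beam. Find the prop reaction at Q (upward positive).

R_Q = 217.8 kip

Choose R_Q as the redundant. The primary structure is the cantilever fixed at P.
Primary-structure tip deflection at Q by superposition:
  UDL 42: wL⁴/(8EI) = 149945/EI
  triangular load, peak 10 at the fixed end: w₀L⁴/(30EI) = 9520/EI
  δ_0 = 159466/EI
Flexibility coefficient — unit upward force at Q: δ_{QQ} = L³/(3EI) = 732.3/EI.
Compatibility at Q: δ_0 − R_Q·δ_{QQ} = 0, so R_Q = 159466/732.3 = 217.8 kip.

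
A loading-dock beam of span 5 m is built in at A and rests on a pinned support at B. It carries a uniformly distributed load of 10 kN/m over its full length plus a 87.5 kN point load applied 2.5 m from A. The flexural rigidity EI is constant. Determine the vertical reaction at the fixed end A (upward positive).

R_A = 91.41 kN

Take the reaction at B as the redundant and release it; the primary structure is a cantilever fixed at A.
Free-end deflection of the primary structure under the applied loading (downward +):
  UDL 10: wL⁴/(8EI) = 781.2/EI
  point load 87.5 at a = 2.5: Pa²(3L − a)/(6EI) = 1139/EI
  δ_0 = 1921/EI
Flexibility coefficient — unit upward force at B: δ_{BB} = L³/(3EI) = 41.67/EI.
The prop prevents deflection at B: R_B = δ_0/δ_{BB} = 1921/41.67 = 46.09 kN.
Vertical equilibrium: R_A = ΣP − R_B = 137.5 − 46.09 = 91.41 kN.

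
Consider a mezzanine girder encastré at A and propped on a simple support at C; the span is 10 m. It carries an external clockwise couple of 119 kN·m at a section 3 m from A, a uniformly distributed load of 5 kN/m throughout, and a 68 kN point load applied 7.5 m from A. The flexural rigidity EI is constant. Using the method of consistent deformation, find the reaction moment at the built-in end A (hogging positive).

Remove the prop at C; the released (primary) structure is a cantilever built in at A.
Downward deflection at the released point C due to the loads:
  clockwise couple 119 at a = 3: M₀a(2L − a)/(2EI) = 3034/EI
  UDL 5: wL⁴/(8EI) = 6250/EI
  point load 68 at a = 7.5: Pa²(3L − a)/(6EI) = 14344/EI
  δ_0 = 23628/EI
Flexibility coefficient — unit upward force at C: δ_{CC} = L³/(3EI) = 333.3/EI.
The prop prevents deflection at C: R_C = δ_0/δ_{CC} = 23628/333.3 = 70.88 kN.
Moment equilibrium about A: M_A = Σ(load moments about A) − R_C·L = 879 − 70.88×10 = 170.2 kN·m.

M_A = 170.2 kN·m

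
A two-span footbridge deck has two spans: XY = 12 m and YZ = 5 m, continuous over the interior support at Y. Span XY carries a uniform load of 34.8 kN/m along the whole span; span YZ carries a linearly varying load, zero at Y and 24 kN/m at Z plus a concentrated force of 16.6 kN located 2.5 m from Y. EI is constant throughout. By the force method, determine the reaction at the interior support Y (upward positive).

Insert a hinge at Y; M_Y is the redundant, and each span becomes simply supported.
Discontinuity in slope at Y on the released structure — sum the simple-span end rotations:
  span XY: UDL 34.8: wL³/(24EI) = 2506/EI
  span YZ: triangular load, peak 24: 7w₀L³/(360EI) = 58.33/EI
  span YZ: point load 16.6 at a = 2.5: Pab(L + b)/(6LEI) = 25.94/EI
  relative rotation θ_0 = (2506 + 84.27)/EI = 2590/EI
A unit hogging moment at Y produces rotation L₁/(3EI) + L₂/(3EI) = 5.667/EI.
Slope continuity at Y: θ_0 = M_Y·5.667/EI, so M_Y = 2590/5.667 = 457 kN·m (hogging).
Span XY, ΣM about X with M_Y applied at Y: R_Y^{XY}·12 = 2506 + 457, so R_Y^{XY} = 246.9 kN and R_X = 417.6 − 246.9 = 170.7 kN.
Span YZ, ΣM about Z: R_Y^{YZ}·5 = 141.5 + 457, so R_Y^{YZ} = 119.7 kN and R_Z = 76.6 − 119.7 = -43.11 kN.
R_Y = 246.9 + 119.7 = 366.6 kN.

R_Y = 366.6 kN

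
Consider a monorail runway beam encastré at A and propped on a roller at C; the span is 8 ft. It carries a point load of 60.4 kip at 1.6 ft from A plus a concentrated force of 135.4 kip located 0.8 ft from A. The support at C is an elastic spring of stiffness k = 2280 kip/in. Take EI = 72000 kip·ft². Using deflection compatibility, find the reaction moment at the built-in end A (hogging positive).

M_A = 162.8 kip·ft

Remove the prop at C; the released (primary) structure is a cantilever built in at A.
Deflection at C on the released cantilever, summing each load's contribution:
  point load 60.4 at a = 1.6: Pa²(3L − a)/(6EI) = 577.3/EI
  point load 135.4 at a = 0.8: Pa²(3L − a)/(6EI) = 335.1/EI
  δ_0 = 912.3/EI
Tip deflection under a unit load at C: L³/(3EI) = 170.7/EI.
With EI = 72000 kip·ft²: δ_0 = 0.012671 ft and δ_{CC} = 0.00237 ft/kip.
Compatibility — the spring shortens by R_C/k under the reaction it provides: δ_0 − R_C·δ_{CC} = R_C/k. With 1/k = 1/(2280×12) ft/kip = 0.000037 ft/kip, R_C = δ_0 / (δ_{CC} + 1/k) = 0.012671 / (0.00237 + 0.000037) = 5.265 kip.
Moment equilibrium about A: M_A = Σ(load moments about A) − R_C·L = 205 − 5.265×8 = 162.8 kip·ft.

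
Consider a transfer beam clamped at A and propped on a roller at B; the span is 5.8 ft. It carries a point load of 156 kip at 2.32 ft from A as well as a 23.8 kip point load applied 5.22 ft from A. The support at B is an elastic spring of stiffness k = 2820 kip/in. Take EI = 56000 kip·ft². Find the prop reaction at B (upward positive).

Release the roller at B. Primary structure: cantilever fixed at A.
Deflection at B on the released cantilever, summing each load's contribution:
  point load 156 at a = 2.32: Pa²(3L − a)/(6EI) = 2110/EI
  point load 23.8 at a = 5.22: Pa²(3L − a)/(6EI) = 1316/EI
  δ_0 = 3427/EI
Tip deflection under a unit load at B: L³/(3EI) = 65.04/EI.
With EI = 56000 kip·ft²: δ_0 = 0.061193 ft and δ_{BB} = 0.001161 ft/kip.
Compatibility — the spring shortens by R_B/k under the reaction it provides: δ_0 − R_B·δ_{BB} = R_B/k. With 1/k = 1/(2820×12) ft/kip = 0.00003 ft/kip, R_B = δ_0 / (δ_{BB} + 1/k) = 0.061193 / (0.001161 + 0.00003) = 51.38 kip.

R_B = 51.38 kip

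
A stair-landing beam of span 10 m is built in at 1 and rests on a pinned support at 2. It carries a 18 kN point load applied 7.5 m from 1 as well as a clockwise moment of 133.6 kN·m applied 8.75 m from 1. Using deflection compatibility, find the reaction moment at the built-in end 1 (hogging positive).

Take the reaction at 2 as the redundant and release it; the primary structure is a cantilever fixed at 1.
Primary-structure tip deflection at 2 by superposition:
  point load 18 at a = 7.5: Pa²(3L − a)/(6EI) = 3797/EI
  clockwise couple 133.6 at a = 8.75: M₀a(2L − a)/(2EI) = 6576/EI
  δ_0 = 10372/EI
Tip deflection under a unit load at 2: L³/(3EI) = 333.3/EI.
The prop prevents deflection at 2: R_2 = δ_0/δ_{22} = 10372/333.3 = 31.12 kN.
Moment equilibrium about 1: M_1 = Σ(load moments about 1) − R_2·L = 268.6 − 31.12×10 = -42.58 kN·m.

M_1 = -42.58 kN·m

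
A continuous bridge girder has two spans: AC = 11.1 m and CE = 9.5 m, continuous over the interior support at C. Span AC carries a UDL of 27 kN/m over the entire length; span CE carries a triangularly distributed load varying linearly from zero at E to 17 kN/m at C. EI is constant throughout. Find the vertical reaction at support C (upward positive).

Insert a hinge at C; M_C is the redundant, and each span becomes simply supported.
Rotations at C on the released spans (each span's end-slope, ×1/EI):
  span AC: UDL 27: wL³/(24EI) = 1539/EI
  span CE: triangular load, peak 17: w₀L³/(45EI) = 323.9/EI
  relative rotation θ_0 = (1539 + 323.9)/EI = 1862/EI
A unit hogging moment at C produces rotation L₁/(3EI) + L₂/(3EI) = 6.867/EI.
Compatibility: M_C·(L₁+L₂)/(3EI) = θ_0, giving M_C = 271.2 kN·m (hogging).
Span AC, ΣM about A with M_C applied at C: R_C^{AC}·11.1 = 1663 + 271.2, so R_C^{AC} = 174.3 kN and R_A = 299.7 − 174.3 = 125.4 kN.
Span CE, ΣM about E: R_C^{CE}·9.5 = 511.4 + 271.2, so R_C^{CE} = 82.38 kN and R_E = 80.75 − 82.38 = -1.634 kN.
R_C = 174.3 + 82.38 = 256.7 kN.

R_C = 256.7 kN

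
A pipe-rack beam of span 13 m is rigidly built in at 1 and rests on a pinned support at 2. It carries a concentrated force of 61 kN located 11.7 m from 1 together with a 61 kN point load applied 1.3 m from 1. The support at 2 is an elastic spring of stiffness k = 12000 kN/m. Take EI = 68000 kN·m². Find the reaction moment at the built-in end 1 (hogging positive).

Remove the prop at 2; the released (primary) structure is a cantilever built in at 1.
Deflection at 2 on the released cantilever, summing each load's contribution:
  point load 61 at a = 11.7: Pa²(3L − a)/(6EI) = 37994/EI
  point load 61 at a = 1.3: Pa²(3L − a)/(6EI) = 647.7/EI
  δ_0 = 38642/EI
Flexibility coefficient — unit upward force at 2: δ_{22} = L³/(3EI) = 732.3/EI.
With EI = 68000 kN·m²: δ_0 = 0.56826 m and δ_{22} = 0.01077 m/kN.
Compatibility — the spring shortens by R_2/k under the reaction it provides: δ_0 − R_2·δ_{22} = R_2/k. With 1/k = 0.000083 m/kN, R_2 = δ_0 / (δ_{22} + 1/k) = 0.56826 / (0.01077 + 0.000083) = 52.36 kN.
Moment equilibrium about 1: M_1 = Σ(load moments about 1) − R_2·L = 793 − 52.36×13 = 112.3 kN·m.

M_1 = 112.3 kN·m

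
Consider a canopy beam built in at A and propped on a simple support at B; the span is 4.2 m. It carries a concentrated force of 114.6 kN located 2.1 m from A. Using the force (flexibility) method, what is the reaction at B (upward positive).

Release the roller at B. Primary structure: cantilever fixed at A.
Deflection at B on the released cantilever, summing each load's contribution:
  point load 114.6 at a = 2.1: Pa²(3L − a)/(6EI) = 884.4/EI
Flexibility coefficient — unit upward force at B: δ_{BB} = L³/(3EI) = 24.7/EI.
Compatibility at B: δ_0 − R_B·δ_{BB} = 0, so R_B = 884.4/24.7 = 35.81 kN.

R_B = 35.81 kN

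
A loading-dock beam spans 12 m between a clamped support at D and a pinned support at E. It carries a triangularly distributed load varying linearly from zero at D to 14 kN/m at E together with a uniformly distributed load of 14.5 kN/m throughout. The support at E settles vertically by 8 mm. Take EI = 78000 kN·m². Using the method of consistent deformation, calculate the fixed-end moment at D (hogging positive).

M_D = 391.6 kN·m

Release the roller at E. Primary structure: cantilever fixed at D.
Deflection at E on the released cantilever, summing each load's contribution:
  triangular load, peak 14 at the free end: 11w₀L⁴/(120EI) = 26611/EI
  UDL 14.5: wL⁴/(8EI) = 37584/EI
  δ_0 = 64195/EI
Tip deflection under a unit load at E: L³/(3EI) = 576/EI.
With EI = 78000 kN·m²: δ_0 = 0.82302 m and δ_{EE} = 0.007385 m/kN.
Compatibility — the beam at E must follow the support down by 0.008 m: δ_0 − R_E·δ_{EE} = 0.008, so R_E = (0.82302 − 0.008)/0.007385 = 110.4 kN.
Moment equilibrium about D: M_D = Σ(load moments about D) − R_E·L = 1716 − 110.4×12 = 391.6 kN·m.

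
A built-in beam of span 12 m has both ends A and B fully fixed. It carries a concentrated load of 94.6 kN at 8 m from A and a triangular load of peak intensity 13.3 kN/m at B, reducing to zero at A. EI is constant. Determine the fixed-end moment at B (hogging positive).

M_B = 263.9 kN·m

Release both end moments; the primary structure is a simply-supported span AB with redundants M_A and M_B.
End rotations of the released simple span under the applied load (×1/EI):
  at A: point load 94.6 at a = 8: Pab(L + b)/(6LEI) = 672.7/EI
  at B: point load 94.6 at a = 8: Pab(L + a)/(6LEI) = 840.9/EI
  at A: triangular load, peak 13.3: 7w₀L³/(360EI) = 446.9/EI
  at B: triangular load, peak 13.3: w₀L³/(45EI) = 510.7/EI
  θ_A0 = 1120/EI,  θ_B0 = 1352/EI
Flexibility coefficients: a unit moment at one end gives L/(3EI) there and L/(6EI) at the far end, so f₁₁ = f₂₂ = 4/EI and f₁₂ = f₂₁ = 2/EI.
Compatibility — zero rotation at each built-in end:
  4 M_A + 2 M_B = 1120
  2 M_A + 4 M_B = 1352
Solving the pair gives M_A = 147.9 kN·m and M_B = 263.9 kN·m (hogging).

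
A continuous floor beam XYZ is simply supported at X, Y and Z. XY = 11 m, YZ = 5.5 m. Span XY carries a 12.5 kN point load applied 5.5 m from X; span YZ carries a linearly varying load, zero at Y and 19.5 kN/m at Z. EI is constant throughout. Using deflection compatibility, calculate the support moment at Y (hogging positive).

Release continuity at Y by inserting a hinge; the redundant is the internal moment M_Y. The primary structure is two simply-supported spans XY and YZ.
Rotations at Y on the released spans (each span's end-slope, ×1/EI):
  span XY: point load 12.5 at a = 5.5: Pab(L + a)/(6LEI) = 94.53/EI
  span YZ: triangular load, peak 19.5: 7w₀L³/(360EI) = 63.08/EI
  relative rotation θ_0 = (94.53 + 63.08)/EI = 157.6/EI
A unit hogging moment at Y produces rotation L₁/(3EI) + L₂/(3EI) = 5.5/EI.
Slope continuity at Y: θ_0 = M_Y·5.5/EI, so M_Y = 157.6/5.5 = 28.66 kN·m (hogging).

M_Y = 28.66 kN·m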